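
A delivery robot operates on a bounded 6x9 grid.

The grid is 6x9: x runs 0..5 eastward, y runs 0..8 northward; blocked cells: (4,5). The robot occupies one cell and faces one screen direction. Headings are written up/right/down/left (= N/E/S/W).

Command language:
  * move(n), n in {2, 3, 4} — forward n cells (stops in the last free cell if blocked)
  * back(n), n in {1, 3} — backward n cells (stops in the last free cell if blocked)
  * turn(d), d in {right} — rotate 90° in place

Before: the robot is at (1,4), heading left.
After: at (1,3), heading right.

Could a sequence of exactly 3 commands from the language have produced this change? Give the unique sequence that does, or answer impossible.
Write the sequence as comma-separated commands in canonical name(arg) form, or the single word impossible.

turn(right), back(1), turn(right)

key: position moved to (1,3) AND the heading swung to E — translation plus rotation needed
from: at (1,4), heading left
[1] after turn(right): at (1,4), heading up
[2] after back(1): at (1,3), heading up
[3] after turn(right): at (1,3), heading right
no rival 3-sequence matches.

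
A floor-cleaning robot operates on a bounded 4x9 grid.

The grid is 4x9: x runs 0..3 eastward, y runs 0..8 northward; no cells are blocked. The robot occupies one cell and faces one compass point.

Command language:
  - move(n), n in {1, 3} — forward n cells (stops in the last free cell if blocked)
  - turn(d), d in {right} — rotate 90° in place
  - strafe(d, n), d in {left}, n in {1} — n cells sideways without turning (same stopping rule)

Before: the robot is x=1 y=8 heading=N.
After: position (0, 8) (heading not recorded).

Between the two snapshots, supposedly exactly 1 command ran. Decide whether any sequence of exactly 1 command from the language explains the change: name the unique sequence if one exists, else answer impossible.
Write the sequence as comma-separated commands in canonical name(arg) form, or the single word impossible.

initial: x=1 y=8 heading=N
[1] after strafe(left, 1): x=0 y=8 heading=N
no rival 1-sequence matches.

strafe(left, 1)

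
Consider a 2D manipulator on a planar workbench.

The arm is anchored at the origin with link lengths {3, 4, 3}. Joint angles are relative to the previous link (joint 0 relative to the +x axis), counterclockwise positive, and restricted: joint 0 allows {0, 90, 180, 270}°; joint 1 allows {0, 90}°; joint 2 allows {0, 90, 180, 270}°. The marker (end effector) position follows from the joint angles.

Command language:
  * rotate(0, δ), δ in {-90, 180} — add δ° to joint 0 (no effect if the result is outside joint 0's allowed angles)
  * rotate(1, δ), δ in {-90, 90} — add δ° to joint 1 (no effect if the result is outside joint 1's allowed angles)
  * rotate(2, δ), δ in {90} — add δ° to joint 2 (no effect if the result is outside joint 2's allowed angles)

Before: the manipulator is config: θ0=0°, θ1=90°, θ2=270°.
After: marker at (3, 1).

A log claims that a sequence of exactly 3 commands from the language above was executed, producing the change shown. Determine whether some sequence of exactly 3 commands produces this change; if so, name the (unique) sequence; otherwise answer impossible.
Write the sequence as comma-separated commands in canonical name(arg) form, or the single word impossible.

t0: config: θ0=0°, θ1=90°, θ2=270°
[1] after rotate(2, 90): config: θ0=0°, θ1=90°, θ2=0°
[2] after rotate(2, 90): config: θ0=0°, θ1=90°, θ2=90°
[3] after rotate(2, 90): config: θ0=0°, θ1=90°, θ2=180°
no rival 3-sequence matches.

rotate(2, 90), rotate(2, 90), rotate(2, 90)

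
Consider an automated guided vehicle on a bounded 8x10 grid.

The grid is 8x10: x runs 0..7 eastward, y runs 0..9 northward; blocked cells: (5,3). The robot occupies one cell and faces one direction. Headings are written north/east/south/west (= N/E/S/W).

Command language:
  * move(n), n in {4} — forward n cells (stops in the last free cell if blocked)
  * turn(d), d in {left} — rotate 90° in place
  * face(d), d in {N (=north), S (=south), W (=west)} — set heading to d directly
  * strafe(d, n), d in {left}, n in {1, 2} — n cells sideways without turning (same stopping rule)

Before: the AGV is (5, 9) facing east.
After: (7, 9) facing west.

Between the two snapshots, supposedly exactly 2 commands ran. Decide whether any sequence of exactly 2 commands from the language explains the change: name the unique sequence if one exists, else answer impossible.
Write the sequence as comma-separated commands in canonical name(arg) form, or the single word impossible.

move(4), face(W)

key: move(4) runs into the grid edge before its full distance
t0: (5, 9) facing east
1. move(4) → (7, 9) facing east
2. face(W) → (7, 9) facing west
no other 2-command option fits: unique.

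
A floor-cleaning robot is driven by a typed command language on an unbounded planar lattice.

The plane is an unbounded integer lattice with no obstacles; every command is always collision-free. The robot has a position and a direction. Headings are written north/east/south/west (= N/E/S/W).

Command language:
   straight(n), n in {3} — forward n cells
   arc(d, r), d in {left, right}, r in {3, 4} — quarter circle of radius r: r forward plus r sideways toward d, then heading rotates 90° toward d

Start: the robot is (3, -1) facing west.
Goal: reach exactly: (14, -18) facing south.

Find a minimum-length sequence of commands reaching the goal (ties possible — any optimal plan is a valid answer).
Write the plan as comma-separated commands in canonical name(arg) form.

arc(left, 3), arc(left, 4), arc(right, 3), arc(left, 4), arc(right, 3)

from: (3, -1) facing west
[1] after arc(left, 3): (0, -4) facing south
[2] after arc(left, 4): (4, -8) facing east
[3] after arc(right, 3): (7, -11) facing south
[4] after arc(left, 4): (11, -15) facing east
[5] after arc(right, 3): (14, -18) facing south
no 4-step plan works, so 5 is optimal.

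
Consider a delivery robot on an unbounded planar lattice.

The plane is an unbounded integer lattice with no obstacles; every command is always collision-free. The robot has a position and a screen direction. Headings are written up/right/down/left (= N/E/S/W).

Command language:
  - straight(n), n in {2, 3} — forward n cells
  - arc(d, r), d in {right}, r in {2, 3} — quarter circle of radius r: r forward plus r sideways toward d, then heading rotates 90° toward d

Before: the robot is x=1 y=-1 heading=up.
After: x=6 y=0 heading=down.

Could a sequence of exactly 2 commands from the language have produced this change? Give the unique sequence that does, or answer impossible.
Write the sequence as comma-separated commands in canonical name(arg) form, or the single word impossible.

key: running arc(right, 2) before arc(right, 3) would end elsewhere — order is forced
from: x=1 y=-1 heading=up
[1] after arc(right, 3): x=4 y=2 heading=right
[2] after arc(right, 2): x=6 y=0 heading=down
all 16 alternatives checked — unique.

arc(right, 3), arc(right, 2)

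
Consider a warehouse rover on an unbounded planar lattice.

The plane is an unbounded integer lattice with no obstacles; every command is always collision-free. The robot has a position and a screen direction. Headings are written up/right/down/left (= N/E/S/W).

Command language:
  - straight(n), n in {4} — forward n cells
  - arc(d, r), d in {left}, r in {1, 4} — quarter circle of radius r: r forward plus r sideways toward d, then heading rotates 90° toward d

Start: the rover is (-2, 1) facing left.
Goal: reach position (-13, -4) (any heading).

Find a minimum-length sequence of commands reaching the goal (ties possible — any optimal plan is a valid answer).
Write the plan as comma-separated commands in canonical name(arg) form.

from: (-2, 1) facing left
t=1 straight(4) ⇒ (-6, 1) facing left
t=2 straight(4) ⇒ (-10, 1) facing left
t=3 arc(left, 4) ⇒ (-14, -3) facing down
t=4 arc(left, 1) ⇒ (-13, -4) facing right
shorter routes all fall short; 4 is best.

straight(4), straight(4), arc(left, 4), arc(left, 1)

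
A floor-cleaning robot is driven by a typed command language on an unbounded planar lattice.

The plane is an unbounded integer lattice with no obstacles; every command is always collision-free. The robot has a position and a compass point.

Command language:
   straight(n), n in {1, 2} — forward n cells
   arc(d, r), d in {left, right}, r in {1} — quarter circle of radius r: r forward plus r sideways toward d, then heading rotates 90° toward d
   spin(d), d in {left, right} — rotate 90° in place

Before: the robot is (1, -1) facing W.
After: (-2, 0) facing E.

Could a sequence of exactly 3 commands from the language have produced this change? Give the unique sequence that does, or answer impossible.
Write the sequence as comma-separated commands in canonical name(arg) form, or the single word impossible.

key: position moved to (-2,0) AND the heading swung to E — translation plus rotation needed
start: (1, -1) facing W
1. straight(2) → (-1, -1) facing W
2. arc(right, 1) → (-2, 0) facing N
3. spin(right) → (-2, 0) facing E
no rival 3-sequence matches.

straight(2), arc(right, 1), spin(right)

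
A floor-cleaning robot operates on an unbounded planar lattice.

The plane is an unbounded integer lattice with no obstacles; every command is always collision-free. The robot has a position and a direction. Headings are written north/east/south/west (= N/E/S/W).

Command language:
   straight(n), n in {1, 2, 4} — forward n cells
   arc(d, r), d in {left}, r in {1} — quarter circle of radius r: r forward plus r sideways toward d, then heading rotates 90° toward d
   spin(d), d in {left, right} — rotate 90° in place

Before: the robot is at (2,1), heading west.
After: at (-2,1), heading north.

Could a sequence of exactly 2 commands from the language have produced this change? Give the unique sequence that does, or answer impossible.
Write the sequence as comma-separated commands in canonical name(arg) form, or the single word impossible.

key: position moved to (-2,1) AND the heading swung to N — translation plus rotation needed
begin: at (2,1), heading west
step 1 (straight(4)): at (-2,1), heading west
step 2 (spin(right)): at (-2,1), heading north
uniquely the one of 36 2-step routes that fits.

straight(4), spin(right)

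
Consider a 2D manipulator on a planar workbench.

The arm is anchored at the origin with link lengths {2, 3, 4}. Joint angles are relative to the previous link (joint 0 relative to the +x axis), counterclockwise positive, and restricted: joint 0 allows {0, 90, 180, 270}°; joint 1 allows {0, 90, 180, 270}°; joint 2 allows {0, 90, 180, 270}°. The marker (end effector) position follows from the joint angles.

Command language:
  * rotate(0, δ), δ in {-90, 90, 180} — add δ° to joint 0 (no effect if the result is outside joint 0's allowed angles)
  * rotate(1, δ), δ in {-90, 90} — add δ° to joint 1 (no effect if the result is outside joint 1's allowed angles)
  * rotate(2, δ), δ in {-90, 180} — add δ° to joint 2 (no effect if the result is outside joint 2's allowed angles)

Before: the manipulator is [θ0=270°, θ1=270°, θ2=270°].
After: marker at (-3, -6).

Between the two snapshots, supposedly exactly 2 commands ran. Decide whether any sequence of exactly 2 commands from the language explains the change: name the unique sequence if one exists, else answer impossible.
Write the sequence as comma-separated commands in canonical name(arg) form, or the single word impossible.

initial: [θ0=270°, θ1=270°, θ2=270°]
t=1 rotate(2, -90) ⇒ [θ0=270°, θ1=270°, θ2=180°]
t=2 rotate(2, -90) ⇒ [θ0=270°, θ1=270°, θ2=90°]
all 49 alternatives checked — unique.

rotate(2, -90), rotate(2, -90)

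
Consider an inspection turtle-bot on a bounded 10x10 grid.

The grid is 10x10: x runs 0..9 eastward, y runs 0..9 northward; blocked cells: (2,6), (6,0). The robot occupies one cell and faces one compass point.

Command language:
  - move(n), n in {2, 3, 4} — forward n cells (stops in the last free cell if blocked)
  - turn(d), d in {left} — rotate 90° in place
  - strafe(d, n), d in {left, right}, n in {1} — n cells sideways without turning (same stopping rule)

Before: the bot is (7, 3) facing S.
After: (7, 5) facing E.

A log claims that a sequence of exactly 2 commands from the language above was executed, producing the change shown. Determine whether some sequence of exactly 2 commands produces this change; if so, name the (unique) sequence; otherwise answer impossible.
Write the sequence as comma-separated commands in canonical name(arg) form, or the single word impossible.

impossible

no 2-step route produces this change.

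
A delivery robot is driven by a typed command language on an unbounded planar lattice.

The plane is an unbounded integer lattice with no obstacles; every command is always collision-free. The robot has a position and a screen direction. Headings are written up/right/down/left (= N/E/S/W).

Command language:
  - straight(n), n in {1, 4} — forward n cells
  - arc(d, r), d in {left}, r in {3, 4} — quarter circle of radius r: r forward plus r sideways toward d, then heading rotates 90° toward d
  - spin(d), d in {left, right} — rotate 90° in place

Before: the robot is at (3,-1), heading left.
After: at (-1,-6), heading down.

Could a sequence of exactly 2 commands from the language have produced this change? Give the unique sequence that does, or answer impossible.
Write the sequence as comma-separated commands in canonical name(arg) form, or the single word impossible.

key: position moved to (-1,-6) AND the heading swung to S — translation plus rotation needed
from: at (3,-1), heading left
1. arc(left, 4) → at (-1,-5), heading down
2. straight(1) → at (-1,-6), heading down
uniquely the one of 36 2-step routes that fits.

arc(left, 4), straight(1)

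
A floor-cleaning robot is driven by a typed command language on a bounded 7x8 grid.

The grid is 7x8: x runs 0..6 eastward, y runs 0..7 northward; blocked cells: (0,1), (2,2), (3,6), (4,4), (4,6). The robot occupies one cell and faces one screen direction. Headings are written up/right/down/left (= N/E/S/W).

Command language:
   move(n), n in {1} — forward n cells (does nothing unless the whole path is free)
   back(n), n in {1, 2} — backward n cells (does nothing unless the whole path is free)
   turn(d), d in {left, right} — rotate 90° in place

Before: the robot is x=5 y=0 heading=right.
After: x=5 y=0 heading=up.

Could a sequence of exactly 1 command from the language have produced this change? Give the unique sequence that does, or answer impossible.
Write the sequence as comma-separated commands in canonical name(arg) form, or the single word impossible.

turn(left)

key: (5,0) unchanged — the single command moves nothing
begin: x=5 y=0 heading=right
1. turn(left) → x=5 y=0 heading=up
uniquely the one of 5 1-step routes that fits.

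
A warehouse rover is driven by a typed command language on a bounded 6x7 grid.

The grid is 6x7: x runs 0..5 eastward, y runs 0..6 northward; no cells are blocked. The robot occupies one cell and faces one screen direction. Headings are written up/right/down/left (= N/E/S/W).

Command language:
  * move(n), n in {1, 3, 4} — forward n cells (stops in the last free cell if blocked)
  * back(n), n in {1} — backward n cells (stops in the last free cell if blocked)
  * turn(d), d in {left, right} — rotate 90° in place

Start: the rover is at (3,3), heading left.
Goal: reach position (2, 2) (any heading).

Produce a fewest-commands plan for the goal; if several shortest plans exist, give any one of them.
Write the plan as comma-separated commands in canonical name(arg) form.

move(1), turn(left), move(1)

start: at (3,3), heading left
t=1 move(1) ⇒ at (2,3), heading left
t=2 turn(left) ⇒ at (2,3), heading down
t=3 move(1) ⇒ at (2,2), heading down
no 2-step plan works, so 3 is optimal.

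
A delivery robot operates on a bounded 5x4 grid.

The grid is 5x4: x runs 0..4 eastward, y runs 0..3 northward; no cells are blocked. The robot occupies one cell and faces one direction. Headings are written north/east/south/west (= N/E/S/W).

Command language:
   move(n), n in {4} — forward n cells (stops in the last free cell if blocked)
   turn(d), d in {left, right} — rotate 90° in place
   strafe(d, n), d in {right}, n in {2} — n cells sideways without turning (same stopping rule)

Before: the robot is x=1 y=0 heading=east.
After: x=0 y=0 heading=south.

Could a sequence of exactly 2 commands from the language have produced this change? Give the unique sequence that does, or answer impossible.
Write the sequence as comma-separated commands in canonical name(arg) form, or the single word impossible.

turn(right), strafe(right, 2)

key: position moved to (0,0) AND the heading swung to S — translation plus rotation needed
begin: x=1 y=0 heading=east
step 1 (turn(right)): x=1 y=0 heading=south
step 2 (strafe(right, 2)): x=0 y=0 heading=south
no other 2-command option fits: unique.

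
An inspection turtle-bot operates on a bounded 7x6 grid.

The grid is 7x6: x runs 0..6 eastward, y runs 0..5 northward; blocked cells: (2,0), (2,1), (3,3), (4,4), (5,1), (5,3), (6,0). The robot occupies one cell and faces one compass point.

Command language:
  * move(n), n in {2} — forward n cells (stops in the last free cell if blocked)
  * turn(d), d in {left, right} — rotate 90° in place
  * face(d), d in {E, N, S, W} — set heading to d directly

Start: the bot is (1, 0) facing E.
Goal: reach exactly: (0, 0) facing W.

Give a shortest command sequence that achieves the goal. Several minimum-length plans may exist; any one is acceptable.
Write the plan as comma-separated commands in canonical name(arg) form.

face(W), move(2)

start: (1, 0) facing E
t=1 face(W) ⇒ (1, 0) facing W
t=2 move(2) ⇒ (0, 0) facing W
no 1-step plan works, so 2 is optimal.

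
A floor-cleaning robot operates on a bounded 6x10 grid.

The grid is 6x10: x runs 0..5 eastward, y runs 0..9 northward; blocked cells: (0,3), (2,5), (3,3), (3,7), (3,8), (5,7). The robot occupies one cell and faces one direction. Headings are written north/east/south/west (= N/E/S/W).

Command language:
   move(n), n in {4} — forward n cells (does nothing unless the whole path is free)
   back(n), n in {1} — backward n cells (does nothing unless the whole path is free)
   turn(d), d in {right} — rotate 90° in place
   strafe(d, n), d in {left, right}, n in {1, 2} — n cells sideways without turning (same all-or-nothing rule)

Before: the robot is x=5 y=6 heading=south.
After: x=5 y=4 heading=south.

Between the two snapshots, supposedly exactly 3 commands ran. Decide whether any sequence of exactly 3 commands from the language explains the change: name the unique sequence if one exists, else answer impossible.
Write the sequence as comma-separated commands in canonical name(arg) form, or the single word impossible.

key: order matters: swapping move(4) and back(1) lands elsewhere
begin: x=5 y=6 heading=south
t=1 move(4) ⇒ x=5 y=2 heading=south
t=2 back(1) ⇒ x=5 y=3 heading=south
t=3 back(1) ⇒ x=5 y=4 heading=south
uniquely the one of 343 3-step routes that fits.

move(4), back(1), back(1)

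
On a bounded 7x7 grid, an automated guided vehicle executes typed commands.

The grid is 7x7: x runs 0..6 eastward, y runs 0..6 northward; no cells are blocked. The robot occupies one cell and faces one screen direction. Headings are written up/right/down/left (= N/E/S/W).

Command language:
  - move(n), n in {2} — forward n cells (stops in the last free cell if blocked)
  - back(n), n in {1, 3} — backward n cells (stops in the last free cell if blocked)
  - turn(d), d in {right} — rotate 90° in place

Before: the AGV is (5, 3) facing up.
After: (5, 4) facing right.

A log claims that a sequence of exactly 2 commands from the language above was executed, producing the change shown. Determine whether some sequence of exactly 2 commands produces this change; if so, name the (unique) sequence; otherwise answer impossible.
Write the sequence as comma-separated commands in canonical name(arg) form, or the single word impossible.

no 2-step route produces this change.

impossible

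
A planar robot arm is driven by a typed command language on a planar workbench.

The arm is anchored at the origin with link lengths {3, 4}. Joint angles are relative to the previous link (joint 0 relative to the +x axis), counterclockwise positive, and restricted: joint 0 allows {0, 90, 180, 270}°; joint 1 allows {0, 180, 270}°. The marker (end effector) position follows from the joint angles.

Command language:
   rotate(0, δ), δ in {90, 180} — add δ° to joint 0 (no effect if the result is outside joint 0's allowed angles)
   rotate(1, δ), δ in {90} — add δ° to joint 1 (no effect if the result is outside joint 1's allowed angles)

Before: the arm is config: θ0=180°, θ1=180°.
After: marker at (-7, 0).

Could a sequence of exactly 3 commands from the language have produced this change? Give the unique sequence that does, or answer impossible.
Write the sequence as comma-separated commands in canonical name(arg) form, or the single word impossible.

rotate(1, 90), rotate(1, 90), rotate(1, 90)

t0: config: θ0=180°, θ1=180°
[1] after rotate(1, 90): config: θ0=180°, θ1=270°
[2] after rotate(1, 90): config: θ0=180°, θ1=0°
[3] after rotate(1, 90): config: θ0=180°, θ1=0°
no other 3-command option fits: unique.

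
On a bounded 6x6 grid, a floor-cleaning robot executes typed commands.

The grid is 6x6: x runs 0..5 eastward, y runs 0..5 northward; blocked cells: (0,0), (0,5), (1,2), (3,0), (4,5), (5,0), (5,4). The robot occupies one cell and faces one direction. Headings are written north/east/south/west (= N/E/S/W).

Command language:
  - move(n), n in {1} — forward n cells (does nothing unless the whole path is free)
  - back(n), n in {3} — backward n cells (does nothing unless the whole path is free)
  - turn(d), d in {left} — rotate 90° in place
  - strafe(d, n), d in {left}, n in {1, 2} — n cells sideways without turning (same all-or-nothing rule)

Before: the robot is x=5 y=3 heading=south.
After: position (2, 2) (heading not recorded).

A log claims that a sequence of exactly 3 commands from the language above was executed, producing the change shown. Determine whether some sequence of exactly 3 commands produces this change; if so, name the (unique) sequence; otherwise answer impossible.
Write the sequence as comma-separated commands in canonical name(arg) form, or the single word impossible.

key: order matters: swapping move(1) and back(3) lands elsewhere
t0: x=5 y=3 heading=south
step 1 (move(1)): x=5 y=2 heading=south
step 2 (turn(left)): x=5 y=2 heading=east
step 3 (back(3)): x=2 y=2 heading=east
no other 3-command option fits: unique.

move(1), turn(left), back(3)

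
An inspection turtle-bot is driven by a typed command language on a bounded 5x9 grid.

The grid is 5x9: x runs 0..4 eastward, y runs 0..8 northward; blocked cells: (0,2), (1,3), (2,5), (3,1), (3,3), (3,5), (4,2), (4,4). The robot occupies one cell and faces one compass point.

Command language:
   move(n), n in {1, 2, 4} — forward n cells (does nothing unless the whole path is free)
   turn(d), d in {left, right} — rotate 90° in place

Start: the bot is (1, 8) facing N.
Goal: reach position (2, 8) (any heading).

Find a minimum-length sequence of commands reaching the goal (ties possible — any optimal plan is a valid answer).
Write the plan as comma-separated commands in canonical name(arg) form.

turn(right), move(1)

start: (1, 8) facing N
t=1 turn(right) ⇒ (1, 8) facing E
t=2 move(1) ⇒ (2, 8) facing E
shorter routes all fall short; 2 is best.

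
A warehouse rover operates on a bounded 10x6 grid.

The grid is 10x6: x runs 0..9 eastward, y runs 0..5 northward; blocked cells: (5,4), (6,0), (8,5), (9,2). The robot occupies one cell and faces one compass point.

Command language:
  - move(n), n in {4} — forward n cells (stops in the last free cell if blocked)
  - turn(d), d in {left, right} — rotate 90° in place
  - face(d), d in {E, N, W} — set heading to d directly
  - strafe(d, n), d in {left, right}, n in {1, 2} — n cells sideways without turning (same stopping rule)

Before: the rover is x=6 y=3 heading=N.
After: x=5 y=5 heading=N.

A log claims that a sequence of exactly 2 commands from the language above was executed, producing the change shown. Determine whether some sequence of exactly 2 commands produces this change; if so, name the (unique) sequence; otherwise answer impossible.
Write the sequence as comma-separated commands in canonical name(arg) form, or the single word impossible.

move(4), strafe(left, 1)

key: heading stays N — no command in the sequence turns
initial: x=6 y=3 heading=N
[1] after move(4): x=6 y=5 heading=N
[2] after strafe(left, 1): x=5 y=5 heading=N
all 100 alternatives checked — unique.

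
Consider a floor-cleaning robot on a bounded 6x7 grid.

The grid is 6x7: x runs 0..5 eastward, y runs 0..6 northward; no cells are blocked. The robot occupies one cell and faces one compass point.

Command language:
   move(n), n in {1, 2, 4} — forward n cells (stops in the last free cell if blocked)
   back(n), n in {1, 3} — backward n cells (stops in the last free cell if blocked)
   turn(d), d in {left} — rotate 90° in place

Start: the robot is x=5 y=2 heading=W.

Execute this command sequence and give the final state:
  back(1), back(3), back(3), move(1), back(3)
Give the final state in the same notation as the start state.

initial: x=5 y=2 heading=W
1. back(1) → x=5 y=2 heading=W
2. back(3) → x=5 y=2 heading=W
3. back(3) → x=5 y=2 heading=W
4. move(1) → x=4 y=2 heading=W
5. back(3) → x=5 y=2 heading=W

x=5 y=2 heading=W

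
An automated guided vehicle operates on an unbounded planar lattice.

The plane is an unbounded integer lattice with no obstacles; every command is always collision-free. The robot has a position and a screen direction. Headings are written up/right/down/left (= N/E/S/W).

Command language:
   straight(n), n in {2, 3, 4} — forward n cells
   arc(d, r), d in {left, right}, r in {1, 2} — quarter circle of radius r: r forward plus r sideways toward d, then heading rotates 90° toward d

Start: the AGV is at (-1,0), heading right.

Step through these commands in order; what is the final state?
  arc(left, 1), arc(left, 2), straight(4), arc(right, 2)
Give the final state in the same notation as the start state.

from: at (-1,0), heading right
1. arc(left, 1) → at (0,1), heading up
2. arc(left, 2) → at (-2,3), heading left
3. straight(4) → at (-6,3), heading left
4. arc(right, 2) → at (-8,5), heading up

at (-8,5), heading up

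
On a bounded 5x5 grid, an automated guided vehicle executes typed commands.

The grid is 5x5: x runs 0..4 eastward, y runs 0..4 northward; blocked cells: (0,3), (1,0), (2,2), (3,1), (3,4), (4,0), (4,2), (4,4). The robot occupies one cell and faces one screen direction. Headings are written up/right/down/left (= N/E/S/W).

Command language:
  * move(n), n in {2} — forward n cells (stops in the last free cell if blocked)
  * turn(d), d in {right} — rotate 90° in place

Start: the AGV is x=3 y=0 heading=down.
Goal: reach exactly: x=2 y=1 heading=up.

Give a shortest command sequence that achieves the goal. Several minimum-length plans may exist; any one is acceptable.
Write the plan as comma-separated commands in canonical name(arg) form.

t0: x=3 y=0 heading=down
t=1 turn(right) ⇒ x=3 y=0 heading=left
t=2 move(2) ⇒ x=2 y=0 heading=left
t=3 turn(right) ⇒ x=2 y=0 heading=up
t=4 move(2) ⇒ x=2 y=1 heading=up
shorter routes all fall short; 4 is best.

turn(right), move(2), turn(right), move(2)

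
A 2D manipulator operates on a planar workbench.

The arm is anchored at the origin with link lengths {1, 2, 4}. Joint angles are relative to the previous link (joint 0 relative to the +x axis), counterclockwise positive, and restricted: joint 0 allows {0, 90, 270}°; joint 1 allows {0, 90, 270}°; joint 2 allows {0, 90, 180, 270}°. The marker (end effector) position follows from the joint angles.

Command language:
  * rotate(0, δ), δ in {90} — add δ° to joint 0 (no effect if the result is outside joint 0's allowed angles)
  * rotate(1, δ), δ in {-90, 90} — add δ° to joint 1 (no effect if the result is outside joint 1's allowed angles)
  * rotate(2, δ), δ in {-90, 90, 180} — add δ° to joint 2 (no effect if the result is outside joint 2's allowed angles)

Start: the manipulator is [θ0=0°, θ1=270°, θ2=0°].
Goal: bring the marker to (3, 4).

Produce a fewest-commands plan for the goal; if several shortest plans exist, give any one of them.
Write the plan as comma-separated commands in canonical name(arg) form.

start: [θ0=0°, θ1=270°, θ2=0°]
1. rotate(1, 90) → [θ0=0°, θ1=0°, θ2=0°]
2. rotate(2, 90) → [θ0=0°, θ1=0°, θ2=90°]
no 1-step plan works, so 2 is optimal.

rotate(1, 90), rotate(2, 90)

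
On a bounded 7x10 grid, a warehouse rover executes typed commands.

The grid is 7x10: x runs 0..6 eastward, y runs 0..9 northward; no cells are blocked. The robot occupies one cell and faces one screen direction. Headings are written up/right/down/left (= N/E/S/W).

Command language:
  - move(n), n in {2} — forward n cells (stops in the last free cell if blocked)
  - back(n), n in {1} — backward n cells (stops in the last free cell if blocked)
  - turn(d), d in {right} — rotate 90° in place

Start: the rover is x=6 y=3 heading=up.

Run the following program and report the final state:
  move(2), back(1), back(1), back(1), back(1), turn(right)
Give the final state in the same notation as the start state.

x=6 y=1 heading=right

initial: x=6 y=3 heading=up
[1] after move(2): x=6 y=5 heading=up
[2] after back(1): x=6 y=4 heading=up
[3] after back(1): x=6 y=3 heading=up
[4] after back(1): x=6 y=2 heading=up
[5] after back(1): x=6 y=1 heading=up
[6] after turn(right): x=6 y=1 heading=right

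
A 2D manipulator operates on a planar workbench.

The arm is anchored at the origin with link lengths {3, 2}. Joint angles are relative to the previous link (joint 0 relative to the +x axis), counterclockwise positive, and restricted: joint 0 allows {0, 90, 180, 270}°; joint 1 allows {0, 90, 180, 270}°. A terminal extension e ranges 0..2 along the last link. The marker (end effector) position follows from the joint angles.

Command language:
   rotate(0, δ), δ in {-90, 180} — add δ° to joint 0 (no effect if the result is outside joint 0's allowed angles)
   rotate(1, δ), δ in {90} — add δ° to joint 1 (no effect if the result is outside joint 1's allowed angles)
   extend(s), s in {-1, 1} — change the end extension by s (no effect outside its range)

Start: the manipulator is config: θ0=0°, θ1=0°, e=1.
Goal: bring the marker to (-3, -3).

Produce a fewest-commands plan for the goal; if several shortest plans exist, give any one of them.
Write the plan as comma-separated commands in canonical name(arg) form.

t0: config: θ0=0°, θ1=0°, e=1
step 1 (rotate(1, 90)): config: θ0=0°, θ1=90°, e=1
step 2 (rotate(0, 180)): config: θ0=180°, θ1=90°, e=1
minimal: 2 command(s), checked below 2.

rotate(1, 90), rotate(0, 180)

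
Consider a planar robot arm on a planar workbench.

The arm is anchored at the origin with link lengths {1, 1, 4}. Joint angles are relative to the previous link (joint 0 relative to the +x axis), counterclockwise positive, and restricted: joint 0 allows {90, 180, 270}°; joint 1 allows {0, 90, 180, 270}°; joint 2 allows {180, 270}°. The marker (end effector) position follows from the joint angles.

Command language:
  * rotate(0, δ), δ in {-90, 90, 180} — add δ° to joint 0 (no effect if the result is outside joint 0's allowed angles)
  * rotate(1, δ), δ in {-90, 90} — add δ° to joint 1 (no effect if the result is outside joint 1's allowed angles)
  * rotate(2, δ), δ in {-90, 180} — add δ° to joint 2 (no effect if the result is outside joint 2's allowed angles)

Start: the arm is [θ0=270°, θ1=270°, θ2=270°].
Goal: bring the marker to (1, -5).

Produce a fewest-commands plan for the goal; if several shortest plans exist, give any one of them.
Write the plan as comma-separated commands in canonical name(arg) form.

t0: [θ0=270°, θ1=270°, θ2=270°]
1. rotate(1, 90) → [θ0=270°, θ1=0°, θ2=270°]
2. rotate(1, 90) → [θ0=270°, θ1=90°, θ2=270°]
minimal: 2 command(s), checked below 2.

rotate(1, 90), rotate(1, 90)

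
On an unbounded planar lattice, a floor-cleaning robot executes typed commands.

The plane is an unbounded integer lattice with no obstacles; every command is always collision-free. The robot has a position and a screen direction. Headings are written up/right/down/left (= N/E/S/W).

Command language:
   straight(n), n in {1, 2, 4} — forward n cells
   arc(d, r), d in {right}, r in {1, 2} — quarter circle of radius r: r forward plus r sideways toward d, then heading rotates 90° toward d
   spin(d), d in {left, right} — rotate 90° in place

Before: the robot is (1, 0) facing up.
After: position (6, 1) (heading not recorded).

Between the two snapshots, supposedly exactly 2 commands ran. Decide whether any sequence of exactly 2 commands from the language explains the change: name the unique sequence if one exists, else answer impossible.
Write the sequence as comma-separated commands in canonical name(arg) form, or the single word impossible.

key: order matters: swapping arc(right, 1) and straight(4) lands elsewhere
from: (1, 0) facing up
1. arc(right, 1) → (2, 1) facing right
2. straight(4) → (6, 1) facing right
uniquely the one of 49 2-step routes that fits.

arc(right, 1), straight(4)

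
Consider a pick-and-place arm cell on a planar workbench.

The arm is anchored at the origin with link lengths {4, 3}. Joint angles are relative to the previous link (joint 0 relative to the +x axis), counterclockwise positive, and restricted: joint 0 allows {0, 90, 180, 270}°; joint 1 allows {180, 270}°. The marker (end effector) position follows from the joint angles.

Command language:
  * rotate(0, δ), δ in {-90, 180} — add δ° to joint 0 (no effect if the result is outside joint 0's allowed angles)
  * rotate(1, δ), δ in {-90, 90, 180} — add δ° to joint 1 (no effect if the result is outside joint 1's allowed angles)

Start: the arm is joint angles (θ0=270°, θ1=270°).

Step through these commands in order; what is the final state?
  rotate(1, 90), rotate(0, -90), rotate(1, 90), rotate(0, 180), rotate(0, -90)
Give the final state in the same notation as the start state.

from: joint angles (θ0=270°, θ1=270°)
1. rotate(1, 90) → joint angles (θ0=270°, θ1=270°)
2. rotate(0, -90) → joint angles (θ0=180°, θ1=270°)
3. rotate(1, 90) → joint angles (θ0=180°, θ1=270°)
4. rotate(0, 180) → joint angles (θ0=0°, θ1=270°)
5. rotate(0, -90) → joint angles (θ0=270°, θ1=270°)

joint angles (θ0=270°, θ1=270°)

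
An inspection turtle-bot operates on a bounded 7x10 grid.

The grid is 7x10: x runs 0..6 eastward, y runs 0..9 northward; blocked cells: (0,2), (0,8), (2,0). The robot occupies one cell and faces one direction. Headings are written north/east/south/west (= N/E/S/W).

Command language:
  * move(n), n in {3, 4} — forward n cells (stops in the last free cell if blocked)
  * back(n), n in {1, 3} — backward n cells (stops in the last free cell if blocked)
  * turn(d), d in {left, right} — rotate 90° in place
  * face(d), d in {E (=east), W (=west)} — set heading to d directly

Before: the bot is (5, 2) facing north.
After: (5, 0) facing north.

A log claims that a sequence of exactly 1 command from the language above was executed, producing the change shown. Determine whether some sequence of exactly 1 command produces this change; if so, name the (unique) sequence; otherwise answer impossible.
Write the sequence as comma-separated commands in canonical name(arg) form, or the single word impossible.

key: heading stays N — the single command does not turn
from: (5, 2) facing north
1. back(3) → (5, 0) facing north
uniquely the one of 8 1-step routes that fits.

back(3)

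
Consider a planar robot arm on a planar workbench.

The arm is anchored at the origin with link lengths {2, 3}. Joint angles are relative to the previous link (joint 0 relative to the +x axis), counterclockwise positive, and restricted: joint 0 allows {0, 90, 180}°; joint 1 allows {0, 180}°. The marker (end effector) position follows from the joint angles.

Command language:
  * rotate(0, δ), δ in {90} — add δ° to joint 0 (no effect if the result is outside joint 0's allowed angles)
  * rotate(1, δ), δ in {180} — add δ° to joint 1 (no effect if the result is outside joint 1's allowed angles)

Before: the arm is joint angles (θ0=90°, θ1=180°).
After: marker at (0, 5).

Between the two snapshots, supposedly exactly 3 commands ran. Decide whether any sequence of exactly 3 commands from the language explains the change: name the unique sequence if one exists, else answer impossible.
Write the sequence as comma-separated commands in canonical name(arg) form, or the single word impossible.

rotate(1, 180), rotate(1, 180), rotate(1, 180)

from: joint angles (θ0=90°, θ1=180°)
step 1 (rotate(1, 180)): joint angles (θ0=90°, θ1=0°)
step 2 (rotate(1, 180)): joint angles (θ0=90°, θ1=180°)
step 3 (rotate(1, 180)): joint angles (θ0=90°, θ1=0°)
all 8 alternatives checked — unique.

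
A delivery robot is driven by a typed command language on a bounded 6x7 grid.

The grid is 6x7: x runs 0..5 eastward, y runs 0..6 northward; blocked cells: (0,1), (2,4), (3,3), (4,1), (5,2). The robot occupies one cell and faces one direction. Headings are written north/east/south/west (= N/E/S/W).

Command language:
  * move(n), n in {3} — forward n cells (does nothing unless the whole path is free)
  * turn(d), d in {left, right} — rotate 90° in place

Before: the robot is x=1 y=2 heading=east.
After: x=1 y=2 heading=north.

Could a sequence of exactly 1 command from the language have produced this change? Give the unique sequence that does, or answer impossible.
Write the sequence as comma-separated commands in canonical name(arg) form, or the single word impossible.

key: (1,2) unchanged — the single command moves nothing
t0: x=1 y=2 heading=east
1. turn(left) → x=1 y=2 heading=north
no rival 1-sequence matches.

turn(left)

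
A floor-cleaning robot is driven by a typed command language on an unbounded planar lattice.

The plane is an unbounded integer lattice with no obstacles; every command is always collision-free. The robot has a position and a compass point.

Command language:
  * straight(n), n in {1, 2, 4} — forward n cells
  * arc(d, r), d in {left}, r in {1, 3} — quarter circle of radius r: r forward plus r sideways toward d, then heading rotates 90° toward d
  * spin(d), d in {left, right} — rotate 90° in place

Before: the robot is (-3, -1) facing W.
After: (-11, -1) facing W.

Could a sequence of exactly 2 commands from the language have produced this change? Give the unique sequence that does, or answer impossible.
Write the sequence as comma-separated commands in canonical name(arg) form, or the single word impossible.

straight(4), straight(4)

key: still facing W at the end — nothing in the sequence rotates
begin: (-3, -1) facing W
[1] after straight(4): (-7, -1) facing W
[2] after straight(4): (-11, -1) facing W
no rival 2-sequence matches.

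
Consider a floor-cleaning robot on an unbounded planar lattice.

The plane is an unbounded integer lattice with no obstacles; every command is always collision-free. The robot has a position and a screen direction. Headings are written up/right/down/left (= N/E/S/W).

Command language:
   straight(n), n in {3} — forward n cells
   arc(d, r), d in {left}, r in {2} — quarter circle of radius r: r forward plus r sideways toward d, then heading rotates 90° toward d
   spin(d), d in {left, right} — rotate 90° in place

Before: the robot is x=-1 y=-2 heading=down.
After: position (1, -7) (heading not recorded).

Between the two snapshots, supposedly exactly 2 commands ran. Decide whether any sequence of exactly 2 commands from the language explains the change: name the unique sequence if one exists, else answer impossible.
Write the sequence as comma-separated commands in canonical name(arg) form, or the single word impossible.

straight(3), arc(left, 2)

key: running arc(left, 2) before straight(3) would end elsewhere — order is forced
begin: x=-1 y=-2 heading=down
step 1 (straight(3)): x=-1 y=-5 heading=down
step 2 (arc(left, 2)): x=1 y=-7 heading=right
all 16 alternatives checked — unique.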